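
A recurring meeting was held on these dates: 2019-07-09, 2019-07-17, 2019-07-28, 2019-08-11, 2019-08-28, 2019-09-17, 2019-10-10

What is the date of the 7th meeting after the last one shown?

2020-06-11

Gaps: 8, 11, 14, 17, 20, 23 days — each gap is 3 larger than the previous one.
Next gap: 26 days. 2019-10-10 + 26 days = 2019-11-05.
Next gap: 29 days. 2019-11-05 + 29 days = 2019-12-04.
Next gap: 32 days. 2019-12-04 + 32 days = 2020-01-05.
Next gap: 35 days. 2020-01-05 + 35 days = 2020-02-09.
Next gap: 38 days. 2020-02-09 + 38 days = 2020-03-18.
Next gap: 41 days. 2020-03-18 + 41 days = 2020-04-28.
Next gap: 44 days. 2020-04-28 + 44 days = 2020-06-11.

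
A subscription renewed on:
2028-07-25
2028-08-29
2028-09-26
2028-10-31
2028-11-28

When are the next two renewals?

2028-12-26, 2029-01-30

These are Tuesdays with 35, 28, 35, 28-day gaps.
Each is the final Tuesday of its month — 2028-08-29 is past the 28th, so '4th Tuesday' doesn't fit.
December 2028 ends with Tuesday 2028-12-26.
January 2029 ends with Tuesday 2029-01-30.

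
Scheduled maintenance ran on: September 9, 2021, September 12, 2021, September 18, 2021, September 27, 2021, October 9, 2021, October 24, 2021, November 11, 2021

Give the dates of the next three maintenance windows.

December 2, 2021; December 26, 2021; January 22, 2022

Gaps: 3, 6, 9, 12, 15, 18 days — each gap is 3 larger than the previous one.
Next gap: 21 days. November 11, 2021 + 21 days = December 2, 2021.
Next gap: 24 days. December 2, 2021 + 24 days = December 26, 2021.
Next gap: 27 days. December 26, 2021 + 27 days = January 22, 2022.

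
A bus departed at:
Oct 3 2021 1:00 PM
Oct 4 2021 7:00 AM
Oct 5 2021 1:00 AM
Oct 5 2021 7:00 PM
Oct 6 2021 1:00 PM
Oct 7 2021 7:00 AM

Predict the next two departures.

Oct 8 2021 1:00 AM, Oct 8 2021 7:00 PM

The interval is a steady 18 hours (18, 18, 18, 18, 18).
Oct 7 2021 7:00 AM + 18 h = Oct 8 2021 1:00 AM.
Oct 8 2021 1:00 AM + 18 h = Oct 8 2021 7:00 PM.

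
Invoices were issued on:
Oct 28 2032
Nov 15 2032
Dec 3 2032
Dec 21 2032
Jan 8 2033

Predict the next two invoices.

Gaps between consecutive events: 18, 18, 18, 18 days — a constant 18-day interval.
Jan 8 2033 + 18 days = Jan 26 2033.
Jan 26 2033 + 18 days = Feb 13 2033.

Jan 26 2033, Feb 13 2033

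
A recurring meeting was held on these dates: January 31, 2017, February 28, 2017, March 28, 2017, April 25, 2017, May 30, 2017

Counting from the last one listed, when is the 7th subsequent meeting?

All Tuesdays; the gaps (28, 28, 28, 35) vary with month length.
This is the last Tuesday of each month.
Last Tuesday of June 2017: June 27, 2017.
Last Tuesday of July 2017: July 25, 2017.
August 2017 ends with Tuesday August 29, 2017.
Last Tuesday of September 2017: September 26, 2017.
Last Tuesday of October 2017: October 31, 2017.
Last Tuesday of November 2017: November 28, 2017.
Last Tuesday of December 2017: December 26, 2017.

December 26, 2017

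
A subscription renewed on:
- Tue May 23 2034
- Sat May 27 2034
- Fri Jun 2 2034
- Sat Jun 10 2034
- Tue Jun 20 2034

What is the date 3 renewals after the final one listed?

Intervals are 4, 6, 8, 10 days — an arithmetic progression with common difference 2.
Next gap: 12 days. Tue Jun 20 2034 + 12 days = Sun Jul 2 2034.
Next gap: 14 days. Sun Jul 2 2034 + 14 days = Sun Jul 16 2034.
Next gap: 16 days. Sun Jul 16 2034 + 16 days = Tue Aug 1 2034.

Tue Aug 1 2034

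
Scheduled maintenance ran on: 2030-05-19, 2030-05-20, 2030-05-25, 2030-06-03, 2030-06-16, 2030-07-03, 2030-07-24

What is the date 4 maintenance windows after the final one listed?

2030-11-25

The spacing grows by 4 each time: 1, 5, 9, 13, 17, 21 days.
Next gap: 25 days. 2030-07-24 + 25 days = 2030-08-18.
Next gap: 29 days. 2030-08-18 + 29 days = 2030-09-16.
Next gap: 33 days. 2030-09-16 + 33 days = 2030-10-19.
Next gap: 37 days. 2030-10-19 + 37 days = 2030-11-25.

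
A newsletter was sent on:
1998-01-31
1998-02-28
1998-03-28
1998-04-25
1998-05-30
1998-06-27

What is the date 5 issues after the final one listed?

1998-11-28

Every date is a Saturday; gaps 28, 28, 28, 35, 28 days.
Each is the last Saturday of its month (at least one falls on the 29th or later, ruling out '4th Saturday').
Last Saturday of July 1998: 1998-07-25.
August 1998 ends with Saturday 1998-08-29.
Last Saturday of September 1998: 1998-09-26.
Last Saturday of October 1998: 1998-10-31.
November 1998 ends with Saturday 1998-11-28.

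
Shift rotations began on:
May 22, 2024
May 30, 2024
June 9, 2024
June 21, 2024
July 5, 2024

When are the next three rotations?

Intervals are 8, 10, 12, 14 days — an arithmetic progression with common difference 2.
Next gap: 16 days. July 5, 2024 + 16 days = July 21, 2024.
Next gap: 18 days. July 21, 2024 + 18 days = August 8, 2024.
Next gap: 20 days. August 8, 2024 + 20 days = August 28, 2024.

July 21, 2024; August 8, 2024; August 28, 2024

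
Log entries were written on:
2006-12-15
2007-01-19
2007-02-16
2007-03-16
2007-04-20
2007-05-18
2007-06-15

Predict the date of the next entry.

These are Fridays at 28- or 35-day spacing (35, 28, 28, 35, 28, 28).
The pattern: 3rd Friday of the month.
July 2007 — 3rd Friday is 2007-07-20.

2007-07-20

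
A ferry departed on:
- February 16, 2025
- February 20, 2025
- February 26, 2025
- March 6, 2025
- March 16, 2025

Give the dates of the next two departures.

Gaps: 4, 6, 8, 10 days — each gap is 2 larger than the previous one.
Next gap: 12 days. March 16, 2025 + 12 days = March 28, 2025.
Next gap: 14 days. March 28, 2025 + 14 days = April 11, 2025.

March 28, 2025; April 11, 2025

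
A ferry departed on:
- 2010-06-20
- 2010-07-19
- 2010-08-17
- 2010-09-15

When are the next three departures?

The spacing is 29, 29, 29 days — always 29 days.
2010-09-15 + 29 days = 2010-10-14.
2010-10-14 + 29 days = 2010-11-12.
2010-11-12 + 29 days = 2010-12-11.

2010-10-14, 2010-11-12, 2010-12-11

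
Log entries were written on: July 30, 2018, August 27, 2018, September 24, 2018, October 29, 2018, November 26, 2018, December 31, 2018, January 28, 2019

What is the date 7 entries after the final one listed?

August 26, 2019

Every date is a Monday; gaps 28, 28, 35, 28, 35, 28 days.
Each is the last Monday of its month (at least one falls on the 29th or later, ruling out '4th Monday').
Last Monday of February 2019: February 25, 2019.
Last Monday of March 2019: March 25, 2019.
Last Monday of April 2019: April 29, 2019.
Last Monday of May 2019: May 27, 2019.
June 2019 ends with Monday June 24, 2019.
Last Monday of July 2019: July 29, 2019.
August 2019 ends with Monday August 26, 2019.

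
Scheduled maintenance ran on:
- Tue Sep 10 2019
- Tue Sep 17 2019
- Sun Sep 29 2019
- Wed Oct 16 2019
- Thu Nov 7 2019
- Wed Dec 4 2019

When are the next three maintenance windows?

The spacing grows by 5 each time: 7, 12, 17, 22, 27 days.
Next gap: 32 days. Wed Dec 4 2019 + 32 days = Sun Jan 5 2020.
Next gap: 37 days. Sun Jan 5 2020 + 37 days = Tue Feb 11 2020.
Next gap: 42 days. Tue Feb 11 2020 + 42 days = Tue Mar 24 2020.

Sun Jan 5 2020, Tue Feb 11 2020, Tue Mar 24 2020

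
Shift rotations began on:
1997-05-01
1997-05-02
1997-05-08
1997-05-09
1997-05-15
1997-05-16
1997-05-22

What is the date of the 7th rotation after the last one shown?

1997-06-13

Gaps: 1, 6, 1, 6, 1, 6 days — not constant, but cyclic with period 2.
The events fall on every Thursday and Friday.
Next Friday: 1997-05-23.
The following Thursday is 1997-05-29.
Next Friday: 1997-05-30.
Next Thursday: 1997-06-05.
The following Friday is 1997-06-06.
The following Thursday is 1997-06-12.
Next Friday: 1997-06-13.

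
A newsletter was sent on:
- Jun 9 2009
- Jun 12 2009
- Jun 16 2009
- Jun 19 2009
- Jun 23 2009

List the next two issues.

Every event lands on a Tuesday or Friday (gaps cycle 3, 4, 3, 4).
So the schedule is: every Tuesday and Friday.
Next Friday: Jun 26 2009.
The following Tuesday is Jun 30 2009.

Jun 26 2009, Jun 30 2009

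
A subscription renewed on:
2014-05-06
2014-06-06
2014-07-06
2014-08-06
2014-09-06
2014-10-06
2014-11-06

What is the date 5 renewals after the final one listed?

Each date is the 6th; the gaps (31, 30, 31, 31, 30, 31) track the month lengths.
The rule is the 6th of each month.
December 2014: 2014-12-06.
January 2015: 2015-01-06.
Next: February 2015 → 2015-02-06.
Next: March 2015 → 2015-03-06.
April 2015: 2015-04-06.

2015-04-06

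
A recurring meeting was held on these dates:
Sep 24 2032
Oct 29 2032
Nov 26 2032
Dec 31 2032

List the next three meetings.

These are Fridays with 35, 28, 35-day gaps.
Each is the final Friday of its month — Oct 29 2032 is past the 28th, so '4th Friday' doesn't fit.
January 2033 ends with Friday Jan 28 2033.
Last Friday of February 2033: Feb 25 2033.
March 2033 ends with Friday Mar 25 2033.

Jan 28 2033, Feb 25 2033, Mar 25 2033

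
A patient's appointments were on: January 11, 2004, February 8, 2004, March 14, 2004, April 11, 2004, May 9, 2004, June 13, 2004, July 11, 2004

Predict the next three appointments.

August 8, 2004; September 12, 2004; October 10, 2004

All dates are Sundays, 28, 35, 28, 28, 35, 28 days apart.
Specifically, the 2nd Sunday of each month.
2nd Sunday of August 2004: August 8, 2004.
2nd Sunday of September 2004: September 12, 2004.
October 2004 — 2nd Sunday is October 10, 2004.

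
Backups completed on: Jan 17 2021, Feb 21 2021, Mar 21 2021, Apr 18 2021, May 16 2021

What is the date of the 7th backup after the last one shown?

Gaps: 35, 28, 28, 28 days — a mix of 28 and 35. Every date is a Sunday.
Each is the 3rd Sunday of its month.
June 2021 — 3rd Sunday is Jun 20 2021.
July 2021 — 3rd Sunday is Jul 18 2021.
3rd Sunday of August 2021: Aug 15 2021.
September 2021 — 3rd Sunday is Sep 19 2021.
October 2021 — 3rd Sunday is Oct 17 2021.
November 2021 — 3rd Sunday is Nov 21 2021.
3rd Sunday of December 2021: Dec 19 2021.

Dec 19 2021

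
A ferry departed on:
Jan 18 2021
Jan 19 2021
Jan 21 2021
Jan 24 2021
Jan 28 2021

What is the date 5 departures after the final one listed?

Intervals are 1, 2, 3, 4 days — an arithmetic progression with common difference 1.
Next gap: 5 days. Jan 28 2021 + 5 days = Feb 2 2021.
Next gap: 6 days. Feb 2 2021 + 6 days = Feb 8 2021.
Next gap: 7 days. Feb 8 2021 + 7 days = Feb 15 2021.
Next gap: 8 days. Feb 15 2021 + 8 days = Feb 23 2021.
Next gap: 9 days. Feb 23 2021 + 9 days = Mar 4 2021.

Mar 4 2021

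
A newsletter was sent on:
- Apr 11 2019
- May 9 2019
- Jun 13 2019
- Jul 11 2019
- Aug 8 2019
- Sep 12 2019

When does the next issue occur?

Oct 10 2019

All dates are Thursdays, 28, 35, 28, 28, 35 days apart.
Specifically, the 2nd Thursday of each month.
2nd Thursday of October 2019: Oct 10 2019.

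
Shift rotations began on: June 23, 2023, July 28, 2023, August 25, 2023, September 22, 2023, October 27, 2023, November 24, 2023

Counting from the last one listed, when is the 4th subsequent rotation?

These are Fridays at 28- or 35-day spacing (35, 28, 28, 35, 28).
The pattern: 4th Friday of the month.
4th Friday of December 2023: December 22, 2023.
January 2024 — 4th Friday is January 26, 2024.
4th Friday of February 2024: February 23, 2024.
March 2024 — 4th Friday is March 22, 2024.

March 22, 2024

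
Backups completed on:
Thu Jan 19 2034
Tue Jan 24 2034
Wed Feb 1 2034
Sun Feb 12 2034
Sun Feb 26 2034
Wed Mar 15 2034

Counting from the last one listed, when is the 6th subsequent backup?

Sun Aug 27 2034

The spacing grows by 3 each time: 5, 8, 11, 14, 17 days.
Next gap: 20 days. Wed Mar 15 2034 + 20 days = Tue Apr 4 2034.
Next gap: 23 days. Tue Apr 4 2034 + 23 days = Thu Apr 27 2034.
Next gap: 26 days. Thu Apr 27 2034 + 26 days = Tue May 23 2034.
Next gap: 29 days. Tue May 23 2034 + 29 days = Wed Jun 21 2034.
Next gap: 32 days. Wed Jun 21 2034 + 32 days = Sun Jul 23 2034.
Next gap: 35 days. Sun Jul 23 2034 + 35 days = Sun Aug 27 2034.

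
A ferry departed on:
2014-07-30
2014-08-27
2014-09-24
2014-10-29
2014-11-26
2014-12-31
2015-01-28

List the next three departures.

Every date is a Wednesday; gaps 28, 28, 35, 28, 35, 28 days.
Each is the last Wednesday of its month (at least one falls on the 29th or later, ruling out '4th Wednesday').
Last Wednesday of February 2015: 2015-02-25.
March 2015 ends with Wednesday 2015-03-25.
April 2015 ends with Wednesday 2015-04-29.

2015-02-25, 2015-03-25, 2015-04-29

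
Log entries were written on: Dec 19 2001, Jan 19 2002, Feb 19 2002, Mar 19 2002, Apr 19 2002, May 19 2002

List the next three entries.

Jun 19 2002, Jul 19 2002, Aug 19 2002

Each date is the 19th; the gaps (31, 31, 28, 31, 30) track the month lengths.
The rule is the 19th of each month.
Next: June 2002 → Jun 19 2002.
July 2002: Jul 19 2002.
Next: August 2002 → Aug 19 2002.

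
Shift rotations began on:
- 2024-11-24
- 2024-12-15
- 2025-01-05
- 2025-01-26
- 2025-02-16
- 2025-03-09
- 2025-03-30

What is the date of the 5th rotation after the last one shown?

2025-07-13

The spacing is 21, 21, 21, 21, 21, 21 days — always 21 days.
2025-03-30 + 21 days = 2025-04-20.
2025-04-20 + 21 days = 2025-05-11.
2025-05-11 + 21 days = 2025-06-01.
2025-06-01 + 21 days = 2025-06-22.
2025-06-22 + 21 days = 2025-07-13.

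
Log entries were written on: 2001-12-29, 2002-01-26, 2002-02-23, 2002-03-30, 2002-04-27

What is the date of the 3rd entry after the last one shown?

2002-07-27

Every date is a Saturday; gaps 28, 28, 35, 28 days.
Each is the last Saturday of its month (at least one falls on the 29th or later, ruling out '4th Saturday').
Last Saturday of May 2002: 2002-05-25.
Last Saturday of June 2002: 2002-06-29.
Last Saturday of July 2002: 2002-07-27.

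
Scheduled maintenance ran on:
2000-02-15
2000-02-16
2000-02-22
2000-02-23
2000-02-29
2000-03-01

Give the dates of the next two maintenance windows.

The gap pattern 1, 6, 1, 6, 1 repeats every 2 events.
These are the Tuesdays and Wednesdays of each week.
The following Tuesday is 2000-03-07.
Next Wednesday: 2000-03-08.

2000-03-07, 2000-03-08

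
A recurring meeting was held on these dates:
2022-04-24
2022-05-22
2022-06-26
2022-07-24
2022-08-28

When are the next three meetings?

2022-09-25, 2022-10-23, 2022-11-27

These are Sundays at 28- or 35-day spacing (28, 35, 28, 35).
The pattern: 4th Sunday of the month.
4th Sunday of September 2022: 2022-09-25.
October 2022 — 4th Sunday is 2022-10-23.
November 2022 — 4th Sunday is 2022-11-27.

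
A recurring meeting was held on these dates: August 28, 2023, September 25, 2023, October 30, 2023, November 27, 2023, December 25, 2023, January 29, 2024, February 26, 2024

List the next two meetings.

March 25, 2024; April 29, 2024

These are Mondays with 28, 35, 28, 28, 35, 28-day gaps.
Each is the final Monday of its month — October 30, 2023 is past the 28th, so '4th Monday' doesn't fit.
Last Monday of March 2024: March 25, 2024.
April 2024 ends with Monday April 29, 2024.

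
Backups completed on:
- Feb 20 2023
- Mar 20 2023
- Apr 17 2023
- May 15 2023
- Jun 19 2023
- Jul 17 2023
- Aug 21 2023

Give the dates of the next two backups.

Sep 18 2023, Oct 16 2023

Gaps: 28, 28, 28, 35, 28, 35 days — a mix of 28 and 35. Every date is a Monday.
Each is the 3rd Monday of its month.
September 2023 — 3rd Monday is Sep 18 2023.
3rd Monday of October 2023: Oct 16 2023.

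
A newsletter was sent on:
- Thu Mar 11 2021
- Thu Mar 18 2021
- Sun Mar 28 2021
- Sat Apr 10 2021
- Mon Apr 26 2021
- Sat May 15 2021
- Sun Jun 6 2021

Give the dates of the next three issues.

Thu Jul 1 2021, Thu Jul 29 2021, Sun Aug 29 2021

Gaps: 7, 10, 13, 16, 19, 22 days — each gap is 3 larger than the previous one.
Next gap: 25 days. Sun Jun 6 2021 + 25 days = Thu Jul 1 2021.
Next gap: 28 days. Thu Jul 1 2021 + 28 days = Thu Jul 29 2021.
Next gap: 31 days. Thu Jul 29 2021 + 31 days = Sun Aug 29 2021.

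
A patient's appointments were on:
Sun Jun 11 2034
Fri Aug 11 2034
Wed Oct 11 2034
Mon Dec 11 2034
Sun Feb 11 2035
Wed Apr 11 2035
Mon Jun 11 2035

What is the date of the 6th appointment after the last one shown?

Each date is the 11th; the gaps (61, 61, 61, 62, 59, 61) track the month lengths.
The rule is the 11th of every 2 months.
August 2035: Sat Aug 11 2035.
October 2035: Thu Oct 11 2035.
December 2035: Tue Dec 11 2035.
February 2036: Mon Feb 11 2036.
Next: April 2036 → Fri Apr 11 2036.
Next: June 2036 → Wed Jun 11 2036.

Wed Jun 11 2036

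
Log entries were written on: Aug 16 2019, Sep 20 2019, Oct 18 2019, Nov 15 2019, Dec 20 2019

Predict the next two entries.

Jan 17 2020, Feb 21 2020

These are Fridays at 28- or 35-day spacing (35, 28, 28, 35).
The pattern: 3rd Friday of the month.
January 2020 — 3rd Friday is Jan 17 2020.
February 2020 — 3rd Friday is Feb 21 2020.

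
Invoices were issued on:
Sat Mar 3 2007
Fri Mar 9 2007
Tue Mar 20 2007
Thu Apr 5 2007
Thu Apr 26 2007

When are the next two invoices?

The spacing grows by 5 each time: 6, 11, 16, 21 days.
Next gap: 26 days. Thu Apr 26 2007 + 26 days = Tue May 22 2007.
Next gap: 31 days. Tue May 22 2007 + 31 days = Fri Jun 22 2007.

Tue May 22 2007, Fri Jun 22 2007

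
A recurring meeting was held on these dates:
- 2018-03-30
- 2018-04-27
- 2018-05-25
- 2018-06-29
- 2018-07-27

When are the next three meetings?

2018-08-31, 2018-09-28, 2018-10-26

All Fridays; the gaps (28, 28, 35, 28) vary with month length.
This is the last Friday of each month.
August 2018 ends with Friday 2018-08-31.
September 2018 ends with Friday 2018-09-28.
Last Friday of October 2018: 2018-10-26.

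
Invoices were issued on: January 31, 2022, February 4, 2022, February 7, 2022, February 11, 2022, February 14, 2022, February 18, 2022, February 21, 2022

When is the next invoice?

February 25, 2022

The gap pattern 4, 3, 4, 3, 4, 3 repeats every 2 events.
These are the Mondays and Fridays of each week.
The following Friday is February 25, 2022.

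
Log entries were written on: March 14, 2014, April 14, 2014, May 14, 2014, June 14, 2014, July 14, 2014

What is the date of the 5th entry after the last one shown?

The day-of-month is always 14 (31, 30, 31, 30 days between events).
So this recurs on the 14th of each month.
Next: August 2014 → August 14, 2014.
Next: September 2014 → September 14, 2014.
Next: October 2014 → October 14, 2014.
November 2014: November 14, 2014.
December 2014: December 14, 2014.

December 14, 2014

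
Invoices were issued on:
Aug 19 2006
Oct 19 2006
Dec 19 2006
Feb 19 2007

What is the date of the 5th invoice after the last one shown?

Dec 19 2007

The day-of-month is always 19 (61, 61, 62 days between events).
So this recurs on the 19th of every 2 months.
April 2007: Apr 19 2007.
June 2007: Jun 19 2007.
Next: August 2007 → Aug 19 2007.
October 2007: Oct 19 2007.
December 2007: Dec 19 2007.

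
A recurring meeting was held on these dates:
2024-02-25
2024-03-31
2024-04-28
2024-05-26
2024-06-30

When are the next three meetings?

Every date is a Sunday; gaps 35, 28, 28, 35 days.
Each is the last Sunday of its month (at least one falls on the 29th or later, ruling out '4th Sunday').
July 2024 ends with Sunday 2024-07-28.
August 2024 ends with Sunday 2024-08-25.
Last Sunday of September 2024: 2024-09-29.

2024-07-28, 2024-08-25, 2024-09-29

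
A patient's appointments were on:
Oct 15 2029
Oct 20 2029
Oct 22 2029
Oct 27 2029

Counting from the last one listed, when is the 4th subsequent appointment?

The gap pattern 5, 2, 5 repeats every 2 events.
These are the Mondays and Saturdays of each week.
The following Monday is Oct 29 2029.
The following Saturday is Nov 3 2029.
Next Monday: Nov 5 2029.
The following Saturday is Nov 10 2029.

Nov 10 2029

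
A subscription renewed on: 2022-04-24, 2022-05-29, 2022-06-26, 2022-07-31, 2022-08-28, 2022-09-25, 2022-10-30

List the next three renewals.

These are Sundays with 35, 28, 35, 28, 28, 35-day gaps.
Each is the final Sunday of its month — 2022-05-29 is past the 28th, so '4th Sunday' doesn't fit.
Last Sunday of November 2022: 2022-11-27.
December 2022 ends with Sunday 2022-12-25.
January 2023 ends with Sunday 2023-01-29.

2022-11-27, 2022-12-25, 2023-01-29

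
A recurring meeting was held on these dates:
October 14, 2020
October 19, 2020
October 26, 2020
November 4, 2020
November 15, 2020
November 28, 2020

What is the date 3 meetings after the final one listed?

The spacing grows by 2 each time: 5, 7, 9, 11, 13 days.
Next gap: 15 days. November 28, 2020 + 15 days = December 13, 2020.
Next gap: 17 days. December 13, 2020 + 17 days = December 30, 2020.
Next gap: 19 days. December 30, 2020 + 19 days = January 18, 2021.

January 18, 2021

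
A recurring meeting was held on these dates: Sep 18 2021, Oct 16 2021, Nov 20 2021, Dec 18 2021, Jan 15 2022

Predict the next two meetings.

Feb 19 2022, Mar 19 2022

Gaps: 28, 35, 28, 28 days — a mix of 28 and 35. Every date is a Saturday.
Each is the 3rd Saturday of its month.
February 2022 — 3rd Saturday is Feb 19 2022.
March 2022 — 3rd Saturday is Mar 19 2022.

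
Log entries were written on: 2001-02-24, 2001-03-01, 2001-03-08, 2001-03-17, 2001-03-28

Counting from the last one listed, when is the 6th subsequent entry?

The spacing grows by 2 each time: 5, 7, 9, 11 days.
Next gap: 13 days. 2001-03-28 + 13 days = 2001-04-10.
Next gap: 15 days. 2001-04-10 + 15 days = 2001-04-25.
Next gap: 17 days. 2001-04-25 + 17 days = 2001-05-12.
Next gap: 19 days. 2001-05-12 + 19 days = 2001-05-31.
Next gap: 21 days. 2001-05-31 + 21 days = 2001-06-21.
Next gap: 23 days. 2001-06-21 + 23 days = 2001-07-14.

2001-07-14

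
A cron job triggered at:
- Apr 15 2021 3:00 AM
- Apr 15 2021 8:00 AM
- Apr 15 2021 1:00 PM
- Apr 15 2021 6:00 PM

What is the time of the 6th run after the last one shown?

The interval is a steady 5 hours (5, 5, 5).
Apr 15 2021 6:00 PM + 5 h = Apr 15 2021 11:00 PM.
Apr 15 2021 11:00 PM + 5 h = Apr 16 2021 4:00 AM.
Apr 16 2021 4:00 AM + 5 h = Apr 16 2021 9:00 AM.
Apr 16 2021 9:00 AM + 5 h = Apr 16 2021 2:00 PM.
Apr 16 2021 2:00 PM + 5 h = Apr 16 2021 7:00 PM.
Apr 16 2021 7:00 PM + 5 h = Apr 17 2021 12:00 AM.

Apr 17 2021 12:00 AM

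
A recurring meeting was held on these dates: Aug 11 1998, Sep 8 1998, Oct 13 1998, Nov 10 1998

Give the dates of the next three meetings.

These are Tuesdays at 28- or 35-day spacing (28, 35, 28).
The pattern: 2nd Tuesday of the month.
December 1998 — 2nd Tuesday is Dec 8 1998.
January 1999 — 2nd Tuesday is Jan 12 1999.
2nd Tuesday of February 1999: Feb 9 1999.

Dec 8 1998, Jan 12 1999, Feb 9 1999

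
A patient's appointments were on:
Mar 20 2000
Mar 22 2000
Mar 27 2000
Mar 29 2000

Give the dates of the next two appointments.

Apr 3 2000, Apr 5 2000

Every event lands on a Monday or Wednesday (gaps cycle 2, 5, 2).
So the schedule is: every Monday and Wednesday.
The following Monday is Apr 3 2000.
The following Wednesday is Apr 5 2000.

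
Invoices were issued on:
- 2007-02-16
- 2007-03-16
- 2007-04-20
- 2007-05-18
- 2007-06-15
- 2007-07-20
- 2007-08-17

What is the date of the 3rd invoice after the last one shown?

2007-11-16

All dates are Fridays, 28, 35, 28, 28, 35, 28 days apart.
Specifically, the 3rd Friday of each month.
3rd Friday of September 2007: 2007-09-21.
3rd Friday of October 2007: 2007-10-19.
November 2007 — 3rd Friday is 2007-11-16.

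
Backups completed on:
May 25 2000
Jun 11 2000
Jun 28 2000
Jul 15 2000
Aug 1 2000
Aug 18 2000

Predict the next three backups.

Every event comes 17 days after the last (17, 17, 17, 17, 17).
Aug 18 2000 + 17 days = Sep 4 2000.
Sep 4 2000 + 17 days = Sep 21 2000.
Sep 21 2000 + 17 days = Oct 8 2000.

Sep 4 2000, Sep 21 2000, Oct 8 2000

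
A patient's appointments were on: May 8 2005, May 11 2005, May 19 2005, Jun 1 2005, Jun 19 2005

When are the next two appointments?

Jul 12 2005, Aug 9 2005

The spacing grows by 5 each time: 3, 8, 13, 18 days.
Next gap: 23 days. Jun 19 2005 + 23 days = Jul 12 2005.
Next gap: 28 days. Jul 12 2005 + 28 days = Aug 9 2005.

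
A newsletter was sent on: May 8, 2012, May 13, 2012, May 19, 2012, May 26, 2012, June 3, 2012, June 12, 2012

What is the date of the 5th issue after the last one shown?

August 11, 2012

Gaps: 5, 6, 7, 8, 9 days — each gap is 1 larger than the previous one.
Next gap: 10 days. June 12, 2012 + 10 days = June 22, 2012.
Next gap: 11 days. June 22, 2012 + 11 days = July 3, 2012.
Next gap: 12 days. July 3, 2012 + 12 days = July 15, 2012.
Next gap: 13 days. July 15, 2012 + 13 days = July 28, 2012.
Next gap: 14 days. July 28, 2012 + 14 days = August 11, 2012.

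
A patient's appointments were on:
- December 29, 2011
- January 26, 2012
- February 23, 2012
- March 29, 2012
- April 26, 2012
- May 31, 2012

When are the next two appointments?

June 28, 2012; July 26, 2012

All Thursdays; the gaps (28, 28, 35, 28, 35) vary with month length.
This is the last Thursday of each month.
Last Thursday of June 2012: June 28, 2012.
Last Thursday of July 2012: July 26, 2012.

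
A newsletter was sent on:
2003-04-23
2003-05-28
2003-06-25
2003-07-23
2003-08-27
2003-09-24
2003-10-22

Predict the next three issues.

2003-11-26, 2003-12-24, 2004-01-28

These are Wednesdays at 28- or 35-day spacing (35, 28, 28, 35, 28, 28).
The pattern: 4th Wednesday of the month.
November 2003 — 4th Wednesday is 2003-11-26.
4th Wednesday of December 2003: 2003-12-24.
January 2004 — 4th Wednesday is 2004-01-28.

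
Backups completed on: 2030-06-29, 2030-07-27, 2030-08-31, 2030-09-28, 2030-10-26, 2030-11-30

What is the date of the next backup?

2030-12-28

Every date is a Saturday; gaps 28, 35, 28, 28, 35 days.
Each is the last Saturday of its month (at least one falls on the 29th or later, ruling out '4th Saturday').
December 2030 ends with Saturday 2030-12-28.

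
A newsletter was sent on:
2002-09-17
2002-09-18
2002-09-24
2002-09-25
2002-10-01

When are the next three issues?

Gaps: 1, 6, 1, 6 days — not constant, but cyclic with period 2.
The events fall on every Tuesday and Wednesday.
The following Wednesday is 2002-10-02.
Next Tuesday: 2002-10-08.
Next Wednesday: 2002-10-09.

2002-10-02, 2002-10-08, 2002-10-09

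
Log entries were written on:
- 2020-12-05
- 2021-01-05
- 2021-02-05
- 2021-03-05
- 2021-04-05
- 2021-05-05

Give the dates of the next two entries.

Each date is the 5th; the gaps (31, 31, 28, 31, 30) track the month lengths.
The rule is the 5th of each month.
June 2021: 2021-06-05.
July 2021: 2021-07-05.

2021-06-05, 2021-07-05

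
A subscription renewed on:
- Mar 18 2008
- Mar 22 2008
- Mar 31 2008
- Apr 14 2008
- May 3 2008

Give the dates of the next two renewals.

May 27 2008, Jun 25 2008

Intervals are 4, 9, 14, 19 days — an arithmetic progression with common difference 5.
Next gap: 24 days. May 3 2008 + 24 days = May 27 2008.
Next gap: 29 days. May 27 2008 + 29 days = Jun 25 2008.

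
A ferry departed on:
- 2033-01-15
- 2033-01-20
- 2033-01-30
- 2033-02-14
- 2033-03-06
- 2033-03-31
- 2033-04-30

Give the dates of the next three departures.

2033-06-04, 2033-07-14, 2033-08-28

Intervals are 5, 10, 15, 20, 25, 30 days — an arithmetic progression with common difference 5.
Next gap: 35 days. 2033-04-30 + 35 days = 2033-06-04.
Next gap: 40 days. 2033-06-04 + 40 days = 2033-07-14.
Next gap: 45 days. 2033-07-14 + 45 days = 2033-08-28.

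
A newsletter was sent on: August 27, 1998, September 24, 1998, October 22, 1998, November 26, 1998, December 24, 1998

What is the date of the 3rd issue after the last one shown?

All dates are Thursdays, 28, 28, 35, 28 days apart.
Specifically, the 4th Thursday of each month.
4th Thursday of January 1999: January 28, 1999.
February 1999 — 4th Thursday is February 25, 1999.
March 1999 — 4th Thursday is March 25, 1999.

March 25, 1999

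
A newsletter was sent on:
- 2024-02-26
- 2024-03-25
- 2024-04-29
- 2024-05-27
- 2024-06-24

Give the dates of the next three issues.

2024-07-29, 2024-08-26, 2024-09-30

Every date is a Monday; gaps 28, 35, 28, 28 days.
Each is the last Monday of its month (at least one falls on the 29th or later, ruling out '4th Monday').
Last Monday of July 2024: 2024-07-29.
August 2024 ends with Monday 2024-08-26.
Last Monday of September 2024: 2024-09-30.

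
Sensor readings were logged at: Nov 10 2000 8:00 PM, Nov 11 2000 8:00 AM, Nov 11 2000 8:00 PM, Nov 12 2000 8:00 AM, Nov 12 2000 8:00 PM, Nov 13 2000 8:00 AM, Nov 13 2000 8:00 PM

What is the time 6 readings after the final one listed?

Nov 16 2000 8:00 PM

Gaps: 12, 12, 12, 12, 12, 12 hours — each event is 12 hours after the previous one.
Nov 13 2000 8:00 PM + 12 h = Nov 14 2000 8:00 AM.
Nov 14 2000 8:00 AM + 12 h = Nov 14 2000 8:00 PM.
Nov 14 2000 8:00 PM + 12 h = Nov 15 2000 8:00 AM.
Nov 15 2000 8:00 AM + 12 h = Nov 15 2000 8:00 PM.
Nov 15 2000 8:00 PM + 12 h = Nov 16 2000 8:00 AM.
Nov 16 2000 8:00 AM + 12 h = Nov 16 2000 8:00 PM.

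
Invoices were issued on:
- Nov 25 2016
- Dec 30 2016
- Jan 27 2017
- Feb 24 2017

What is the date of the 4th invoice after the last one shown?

Jun 30 2017

Every date is a Friday; gaps 35, 28, 28 days.
Each is the last Friday of its month (at least one falls on the 29th or later, ruling out '4th Friday').
March 2017 ends with Friday Mar 31 2017.
April 2017 ends with Friday Apr 28 2017.
May 2017 ends with Friday May 26 2017.
Last Friday of June 2017: Jun 30 2017.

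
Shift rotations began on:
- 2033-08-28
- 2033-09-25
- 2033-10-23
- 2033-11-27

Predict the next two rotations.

All dates are Sundays, 28, 28, 35 days apart.
Specifically, the 4th Sunday of each month.
December 2033 — 4th Sunday is 2033-12-25.
January 2034 — 4th Sunday is 2034-01-22.

2033-12-25, 2034-01-22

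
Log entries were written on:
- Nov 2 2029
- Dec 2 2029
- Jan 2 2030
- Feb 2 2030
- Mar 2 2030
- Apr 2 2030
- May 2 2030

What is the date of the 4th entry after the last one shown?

Each date is the 2nd; the gaps (30, 31, 31, 28, 31, 30) track the month lengths.
The rule is the 2nd of each month.
Next: June 2030 → Jun 2 2030.
Next: July 2030 → Jul 2 2030.
Next: August 2030 → Aug 2 2030.
Next: September 2030 → Sep 2 2030.

Sep 2 2030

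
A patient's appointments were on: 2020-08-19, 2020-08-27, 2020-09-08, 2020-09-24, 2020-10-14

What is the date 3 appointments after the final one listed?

The spacing grows by 4 each time: 8, 12, 16, 20 days.
Next gap: 24 days. 2020-10-14 + 24 days = 2020-11-07.
Next gap: 28 days. 2020-11-07 + 28 days = 2020-12-05.
Next gap: 32 days. 2020-12-05 + 32 days = 2021-01-06.

2021-01-06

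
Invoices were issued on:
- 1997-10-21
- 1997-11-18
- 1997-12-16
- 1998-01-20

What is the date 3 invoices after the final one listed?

1998-04-21

Gaps: 28, 28, 35 days — a mix of 28 and 35. Every date is a Tuesday.
Each is the 3rd Tuesday of its month.
3rd Tuesday of February 1998: 1998-02-17.
3rd Tuesday of March 1998: 1998-03-17.
3rd Tuesday of April 1998: 1998-04-21.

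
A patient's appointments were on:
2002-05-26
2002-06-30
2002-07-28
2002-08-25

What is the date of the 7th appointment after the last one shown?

2003-03-30

Every date is a Sunday; gaps 35, 28, 28 days.
Each is the last Sunday of its month (at least one falls on the 29th or later, ruling out '4th Sunday').
Last Sunday of September 2002: 2002-09-29.
October 2002 ends with Sunday 2002-10-27.
November 2002 ends with Sunday 2002-11-24.
Last Sunday of December 2002: 2002-12-29.
January 2003 ends with Sunday 2003-01-26.
Last Sunday of February 2003: 2003-02-23.
Last Sunday of March 2003: 2003-03-30.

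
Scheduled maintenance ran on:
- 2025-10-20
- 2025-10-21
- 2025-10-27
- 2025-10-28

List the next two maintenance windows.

Every event lands on a Monday or Tuesday (gaps cycle 1, 6, 1).
So the schedule is: every Monday and Tuesday.
The following Monday is 2025-11-03.
Next Tuesday: 2025-11-04.

2025-11-03, 2025-11-04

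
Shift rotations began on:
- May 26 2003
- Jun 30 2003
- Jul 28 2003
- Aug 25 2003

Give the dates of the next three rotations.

Every date is a Monday; gaps 35, 28, 28 days.
Each is the last Monday of its month (at least one falls on the 29th or later, ruling out '4th Monday').
Last Monday of September 2003: Sep 29 2003.
October 2003 ends with Monday Oct 27 2003.
Last Monday of November 2003: Nov 24 2003.

Sep 29 2003, Oct 27 2003, Nov 24 2003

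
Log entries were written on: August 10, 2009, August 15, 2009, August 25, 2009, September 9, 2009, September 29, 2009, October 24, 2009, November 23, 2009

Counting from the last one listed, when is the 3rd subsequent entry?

Intervals are 5, 10, 15, 20, 25, 30 days — an arithmetic progression with common difference 5.
Next gap: 35 days. November 23, 2009 + 35 days = December 28, 2009.
Next gap: 40 days. December 28, 2009 + 40 days = February 6, 2010.
Next gap: 45 days. February 6, 2010 + 45 days = March 23, 2010.

March 23, 2010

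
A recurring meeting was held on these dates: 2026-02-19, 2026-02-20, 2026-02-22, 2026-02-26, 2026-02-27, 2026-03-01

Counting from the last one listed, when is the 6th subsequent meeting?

Every event lands on a Thursday or Friday or Sunday (gaps cycle 1, 2, 4, 1, 2).
So the schedule is: every Thursday, Friday and Sunday.
The following Thursday is 2026-03-05.
Next Friday: 2026-03-06.
Next Sunday: 2026-03-08.
The following Thursday is 2026-03-12.
Next Friday: 2026-03-13.
Next Sunday: 2026-03-15.

2026-03-15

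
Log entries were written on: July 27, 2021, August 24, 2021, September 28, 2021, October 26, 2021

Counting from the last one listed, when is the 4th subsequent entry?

These are Tuesdays at 28- or 35-day spacing (28, 35, 28).
The pattern: 4th Tuesday of the month.
4th Tuesday of November 2021: November 23, 2021.
4th Tuesday of December 2021: December 28, 2021.
January 2022 — 4th Tuesday is January 25, 2022.
February 2022 — 4th Tuesday is February 22, 2022.

February 22, 2022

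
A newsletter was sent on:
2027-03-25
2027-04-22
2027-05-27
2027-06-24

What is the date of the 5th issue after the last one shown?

These are Thursdays at 28- or 35-day spacing (28, 35, 28).
The pattern: 4th Thursday of the month.
4th Thursday of July 2027: 2027-07-22.
August 2027 — 4th Thursday is 2027-08-26.
September 2027 — 4th Thursday is 2027-09-23.
October 2027 — 4th Thursday is 2027-10-28.
November 2027 — 4th Thursday is 2027-11-25.

2027-11-25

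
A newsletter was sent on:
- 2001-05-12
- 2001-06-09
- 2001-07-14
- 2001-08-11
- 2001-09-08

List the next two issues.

2001-10-13, 2001-11-10

Gaps: 28, 35, 28, 28 days — a mix of 28 and 35. Every date is a Saturday.
Each is the 2nd Saturday of its month.
2nd Saturday of October 2001: 2001-10-13.
2nd Saturday of November 2001: 2001-11-10.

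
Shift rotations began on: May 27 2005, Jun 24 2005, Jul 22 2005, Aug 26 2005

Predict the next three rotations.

These are Fridays at 28- or 35-day spacing (28, 28, 35).
The pattern: 4th Friday of the month.
September 2005 — 4th Friday is Sep 23 2005.
October 2005 — 4th Friday is Oct 28 2005.
November 2005 — 4th Friday is Nov 25 2005.

Sep 23 2005, Oct 28 2005, Nov 25 2005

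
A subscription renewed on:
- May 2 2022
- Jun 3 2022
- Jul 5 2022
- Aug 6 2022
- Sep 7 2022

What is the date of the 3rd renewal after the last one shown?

Gaps between consecutive events: 32, 32, 32, 32 days — a constant 32-day interval.
Sep 7 2022 + 32 days = Oct 9 2022.
Oct 9 2022 + 32 days = Nov 10 2022.
Nov 10 2022 + 32 days = Dec 12 2022.

Dec 12 2022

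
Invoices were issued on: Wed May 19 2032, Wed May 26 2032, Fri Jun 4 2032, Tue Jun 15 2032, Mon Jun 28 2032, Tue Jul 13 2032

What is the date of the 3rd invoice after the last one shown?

The spacing grows by 2 each time: 7, 9, 11, 13, 15 days.
Next gap: 17 days. Tue Jul 13 2032 + 17 days = Fri Jul 30 2032.
Next gap: 19 days. Fri Jul 30 2032 + 19 days = Wed Aug 18 2032.
Next gap: 21 days. Wed Aug 18 2032 + 21 days = Wed Sep 8 2032.

Wed Sep 8 2032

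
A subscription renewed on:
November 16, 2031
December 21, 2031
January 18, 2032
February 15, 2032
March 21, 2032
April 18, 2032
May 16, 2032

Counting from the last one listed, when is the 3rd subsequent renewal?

August 15, 2032

Gaps: 35, 28, 28, 35, 28, 28 days — a mix of 28 and 35. Every date is a Sunday.
Each is the 3rd Sunday of its month.
3rd Sunday of June 2032: June 20, 2032.
3rd Sunday of July 2032: July 18, 2032.
3rd Sunday of August 2032: August 15, 2032.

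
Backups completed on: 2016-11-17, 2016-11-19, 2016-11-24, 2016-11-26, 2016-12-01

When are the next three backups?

2016-12-03, 2016-12-08, 2016-12-10

The gap pattern 2, 5, 2, 5 repeats every 2 events.
These are the Thursdays and Saturdays of each week.
The following Saturday is 2016-12-03.
The following Thursday is 2016-12-08.
The following Saturday is 2016-12-10.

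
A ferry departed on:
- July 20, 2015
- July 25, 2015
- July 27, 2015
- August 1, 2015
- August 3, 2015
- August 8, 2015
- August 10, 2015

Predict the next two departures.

August 15, 2015; August 17, 2015

Every event lands on a Monday or Saturday (gaps cycle 5, 2, 5, 2, 5, 2).
So the schedule is: every Monday and Saturday.
Next Saturday: August 15, 2015.
The following Monday is August 17, 2015.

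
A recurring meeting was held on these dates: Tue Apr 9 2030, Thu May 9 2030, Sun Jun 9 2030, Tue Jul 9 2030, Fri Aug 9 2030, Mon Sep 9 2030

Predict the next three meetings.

Gaps: 30, 31, 30, 31, 31 days — not constant. Every event is on the 9th of the month.
Pattern: the 9th of each month.
Next: October 2030 → Wed Oct 9 2030.
November 2030: Sat Nov 9 2030.
Next: December 2030 → Mon Dec 9 2030.

Wed Oct 9 2030, Sat Nov 9 2030, Mon Dec 9 2030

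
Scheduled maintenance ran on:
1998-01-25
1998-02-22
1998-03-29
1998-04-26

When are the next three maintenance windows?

1998-05-31, 1998-06-28, 1998-07-26

These are Sundays with 28, 35, 28-day gaps.
Each is the final Sunday of its month — 1998-03-29 is past the 28th, so '4th Sunday' doesn't fit.
May 1998 ends with Sunday 1998-05-31.
Last Sunday of June 1998: 1998-06-28.
July 1998 ends with Sunday 1998-07-26.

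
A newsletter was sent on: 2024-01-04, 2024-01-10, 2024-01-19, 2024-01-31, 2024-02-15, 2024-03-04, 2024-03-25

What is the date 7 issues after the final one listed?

2024-11-11

The spacing grows by 3 each time: 6, 9, 12, 15, 18, 21 days.
Next gap: 24 days. 2024-03-25 + 24 days = 2024-04-18.
Next gap: 27 days. 2024-04-18 + 27 days = 2024-05-15.
Next gap: 30 days. 2024-05-15 + 30 days = 2024-06-14.
Next gap: 33 days. 2024-06-14 + 33 days = 2024-07-17.
Next gap: 36 days. 2024-07-17 + 36 days = 2024-08-22.
Next gap: 39 days. 2024-08-22 + 39 days = 2024-09-30.
Next gap: 42 days. 2024-09-30 + 42 days = 2024-11-11.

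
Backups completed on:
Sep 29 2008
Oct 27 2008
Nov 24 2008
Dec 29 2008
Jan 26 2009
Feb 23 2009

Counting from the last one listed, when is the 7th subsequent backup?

Sep 28 2009

All Mondays; the gaps (28, 28, 35, 28, 28) vary with month length.
This is the last Monday of each month.
March 2009 ends with Monday Mar 30 2009.
Last Monday of April 2009: Apr 27 2009.
May 2009 ends with Monday May 25 2009.
Last Monday of June 2009: Jun 29 2009.
Last Monday of July 2009: Jul 27 2009.
August 2009 ends with Monday Aug 31 2009.
September 2009 ends with Monday Sep 28 2009.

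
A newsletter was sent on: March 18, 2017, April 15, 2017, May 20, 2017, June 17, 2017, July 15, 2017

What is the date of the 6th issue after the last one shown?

January 20, 2018

All dates are Saturdays, 28, 35, 28, 28 days apart.
Specifically, the 3rd Saturday of each month.
3rd Saturday of August 2017: August 19, 2017.
3rd Saturday of September 2017: September 16, 2017.
October 2017 — 3rd Saturday is October 21, 2017.
November 2017 — 3rd Saturday is November 18, 2017.
3rd Saturday of December 2017: December 16, 2017.
3rd Saturday of January 2018: January 20, 2018.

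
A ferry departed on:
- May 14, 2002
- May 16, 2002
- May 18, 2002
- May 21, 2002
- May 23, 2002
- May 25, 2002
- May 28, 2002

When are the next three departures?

May 30, 2002; June 1, 2002; June 4, 2002

Gaps: 2, 2, 3, 2, 2, 3 days — not constant, but cyclic with period 3.
The events fall on every Tuesday, Thursday and Saturday.
The following Thursday is May 30, 2002.
Next Saturday: June 1, 2002.
Next Tuesday: June 4, 2002.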